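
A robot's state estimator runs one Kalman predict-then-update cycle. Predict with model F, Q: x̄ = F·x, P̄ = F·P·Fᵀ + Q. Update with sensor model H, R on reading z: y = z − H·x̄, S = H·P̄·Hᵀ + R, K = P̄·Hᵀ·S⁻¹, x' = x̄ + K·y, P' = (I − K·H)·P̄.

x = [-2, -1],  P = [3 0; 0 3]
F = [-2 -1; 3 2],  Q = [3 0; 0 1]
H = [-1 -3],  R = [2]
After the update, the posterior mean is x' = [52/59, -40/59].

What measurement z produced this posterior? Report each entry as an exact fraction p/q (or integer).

x̄ = F·x = [5, -8]
P̄ = F·P·Fᵀ + Q = [18 -24; -24 40]
S = H·P̄·Hᵀ + R = [236]
K = P̄·Hᵀ·S⁻¹ = [27/118; -24/59]
x' − x̄ = [-243/59, 432/59] = K·y
y = (KᵀK)⁻¹·Kᵀ·(x' − x̄) = [-18]
z = y + H·x̄ = [-18] + [19] = [1]

z = [1]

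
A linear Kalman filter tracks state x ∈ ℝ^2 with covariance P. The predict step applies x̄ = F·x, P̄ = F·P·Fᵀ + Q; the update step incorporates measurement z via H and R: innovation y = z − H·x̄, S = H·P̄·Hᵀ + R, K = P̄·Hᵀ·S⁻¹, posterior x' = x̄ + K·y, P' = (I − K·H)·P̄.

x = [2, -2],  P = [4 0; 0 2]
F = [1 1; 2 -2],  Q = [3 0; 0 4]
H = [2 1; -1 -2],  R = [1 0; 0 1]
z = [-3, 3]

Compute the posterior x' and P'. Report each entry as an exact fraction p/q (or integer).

x̄ = F·x = [0, 8]
P̄ = F·P·Fᵀ + Q = [9 4; 4 28]
y = z − H·x̄ = [-11, 19]
S = H·P̄·Hᵀ + R = [81 -94; -94 138]
K = P̄·Hᵀ·S⁻¹ = [719/1171 691/2342; -336/1171 -738/1171]
x' = x̄ + K·y = [-2689/2342, -958/1171]
P' = (I − K·H)·P̄ = [1189/2342 -470/1171; -470/1171 604/1171]

x' = [-2689/2342, -958/1171]
P' = [1189/2342 -470/1171; -470/1171 604/1171]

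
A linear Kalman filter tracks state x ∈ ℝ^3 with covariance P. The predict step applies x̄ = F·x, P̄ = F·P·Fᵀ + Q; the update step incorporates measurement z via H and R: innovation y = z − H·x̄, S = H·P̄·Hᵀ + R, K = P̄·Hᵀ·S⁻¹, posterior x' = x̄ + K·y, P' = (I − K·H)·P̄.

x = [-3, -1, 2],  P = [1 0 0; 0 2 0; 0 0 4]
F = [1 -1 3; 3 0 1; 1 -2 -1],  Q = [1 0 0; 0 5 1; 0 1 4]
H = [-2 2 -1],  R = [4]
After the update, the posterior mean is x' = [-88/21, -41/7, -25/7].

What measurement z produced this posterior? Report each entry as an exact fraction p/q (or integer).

x̄ = F·x = [4, -7, -3]
P̄ = F·P·Fᵀ + Q = [40 15 -7; 15 18 0; -7 0 17]
S = H·P̄·Hᵀ + R = [105]
K = P̄·Hᵀ·S⁻¹ = [-43/105; 2/35; -1/35]
x' − x̄ = [-172/21, 8/7, -4/7] = K·y
y = (KᵀK)⁻¹·Kᵀ·(x' − x̄) = [20]
z = y + H·x̄ = [20] + [-19] = [1]

z = [1]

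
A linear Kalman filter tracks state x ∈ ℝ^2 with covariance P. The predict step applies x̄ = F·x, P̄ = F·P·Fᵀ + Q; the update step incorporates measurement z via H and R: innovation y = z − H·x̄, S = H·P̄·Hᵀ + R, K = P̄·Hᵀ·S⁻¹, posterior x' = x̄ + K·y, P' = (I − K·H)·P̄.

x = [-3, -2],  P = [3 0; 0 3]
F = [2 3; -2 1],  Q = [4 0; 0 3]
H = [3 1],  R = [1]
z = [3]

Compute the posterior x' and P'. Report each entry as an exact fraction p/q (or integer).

x̄ = F·x = [-12, 4]
P̄ = F·P·Fᵀ + Q = [43 -3; -3 18]
y = z − H·x̄ = [35]
S = H·P̄·Hᵀ + R = [388]
K = P̄·Hᵀ·S⁻¹ = [63/194; 9/388]
x' = x̄ + K·y = [-123/194, 1867/388]
P' = (I − K·H)·P̄ = [202/97 -1149/194; -1149/194 6903/388]

x' = [-123/194, 1867/388]
P' = [202/97 -1149/194; -1149/194 6903/388]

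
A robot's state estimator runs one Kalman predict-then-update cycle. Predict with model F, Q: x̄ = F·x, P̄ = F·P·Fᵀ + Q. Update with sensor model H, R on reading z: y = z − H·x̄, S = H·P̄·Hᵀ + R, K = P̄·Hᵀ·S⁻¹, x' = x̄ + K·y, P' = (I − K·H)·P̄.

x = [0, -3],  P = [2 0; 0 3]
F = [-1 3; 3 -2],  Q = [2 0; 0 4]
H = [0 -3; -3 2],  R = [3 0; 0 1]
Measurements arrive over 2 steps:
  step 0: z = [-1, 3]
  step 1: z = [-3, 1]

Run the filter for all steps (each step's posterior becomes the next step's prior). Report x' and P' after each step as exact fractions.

step 0: x̄ = F·x = [-9, 6]
step 0: P̄ = F·P·Fᵀ + Q = [31 -24; -24 34]
step 0: y = z − H·x̄ = [17, -36]
step 0: S = H·P̄·Hᵀ + R = [309 -420; -420 704]
step 0: K = P̄·Hᵀ·S⁻¹ = [-711/3428 -4443/13712; -271/857 35/3428]
step 0: x' = x̄ + K·y = [-738/857, 220/857]
step 0: P' = (I − K·H)·P̄ = [3377/13712 711/3428; 711/3428 271/857]
step 1: x̄ = F·x = [1398/857, -2654/857]
step 1: P̄ = F·P·Fᵀ + Q = [52761/13712 -4863/13712; -4863/13712 68457/13712]
step 1: y = z − H·x̄ = [-10533/857, 10359/857]
step 1: S = H·P̄·Hᵀ + R = [657249/13712 -454509/13712; -454509/13712 820745/13712]
step 1: K = P̄·Hᵀ·S⁻¹ = [-1565241/8091584 -2523165/8091584; -2423613/8091584 151503/8091584]
step 1: x' = x̄ + K·y = [969225/4045792, 3280205/4045792]
step 1: P' = (I − K·H)·P̄ = [1884549/8091584 1565241/8091584; 1565241/8091584 2423613/8091584]

step 0: x' = [-738/857, 220/857], P' = [3377/13712 711/3428; 711/3428 271/857]
step 1: x' = [969225/4045792, 3280205/4045792], P' = [1884549/8091584 1565241/8091584; 1565241/8091584 2423613/8091584]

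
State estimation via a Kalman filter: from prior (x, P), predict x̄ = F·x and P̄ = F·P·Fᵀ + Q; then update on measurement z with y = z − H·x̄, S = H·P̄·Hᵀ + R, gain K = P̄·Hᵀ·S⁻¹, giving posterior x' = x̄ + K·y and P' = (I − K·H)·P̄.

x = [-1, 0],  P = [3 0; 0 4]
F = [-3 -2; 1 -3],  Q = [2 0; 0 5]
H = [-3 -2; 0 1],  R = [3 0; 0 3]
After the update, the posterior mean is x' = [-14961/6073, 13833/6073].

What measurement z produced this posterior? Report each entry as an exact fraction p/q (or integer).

z = [3, 3]

x̄ = F·x = [3, -1]
P̄ = F·P·Fᵀ + Q = [45 15; 15 44]
S = H·P̄·Hᵀ + R = [764 -133; -133 47]
K = P̄·Hᵀ·S⁻¹ = [-1920/6073 -3495/6073; -133/6073 5309/6073]
x' − x̄ = [-33180/6073, 19906/6073] = K·y
y = (KᵀK)⁻¹·Kᵀ·(x' − x̄) = [10, 4]
z = y + H·x̄ = [10, 4] + [-7, -1] = [3, 3]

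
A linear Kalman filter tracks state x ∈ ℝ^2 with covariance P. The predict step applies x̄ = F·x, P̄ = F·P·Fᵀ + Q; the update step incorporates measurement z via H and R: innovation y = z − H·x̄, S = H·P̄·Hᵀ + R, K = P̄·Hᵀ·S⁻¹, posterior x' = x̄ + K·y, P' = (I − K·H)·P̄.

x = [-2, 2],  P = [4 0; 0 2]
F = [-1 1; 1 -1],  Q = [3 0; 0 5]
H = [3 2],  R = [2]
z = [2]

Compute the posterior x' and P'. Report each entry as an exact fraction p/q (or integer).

x' = [38/11, -228/55]
P' = [54/11 -78/11; -78/11 589/55]

x̄ = F·x = [4, -4]
P̄ = F·P·Fᵀ + Q = [9 -6; -6 11]
y = z − H·x̄ = [-2]
S = H·P̄·Hᵀ + R = [55]
K = P̄·Hᵀ·S⁻¹ = [3/11; 4/55]
x' = x̄ + K·y = [38/11, -228/55]
P' = (I − K·H)·P̄ = [54/11 -78/11; -78/11 589/55]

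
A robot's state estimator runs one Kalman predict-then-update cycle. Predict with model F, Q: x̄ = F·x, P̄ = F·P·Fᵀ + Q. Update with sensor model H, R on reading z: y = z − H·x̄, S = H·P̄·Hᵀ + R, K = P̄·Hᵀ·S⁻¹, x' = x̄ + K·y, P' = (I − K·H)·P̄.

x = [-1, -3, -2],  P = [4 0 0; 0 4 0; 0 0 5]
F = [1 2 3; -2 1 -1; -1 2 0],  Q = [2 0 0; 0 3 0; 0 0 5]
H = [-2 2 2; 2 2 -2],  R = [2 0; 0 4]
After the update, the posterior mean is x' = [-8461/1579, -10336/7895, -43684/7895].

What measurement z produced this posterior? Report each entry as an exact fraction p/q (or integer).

x̄ = F·x = [-13, 1, -5]
P̄ = F·P·Fᵀ + Q = [67 -15 12; -15 28 16; 12 16 25]
S = H·P̄·Hᵀ + R = [634 -160; -160 140]
K = P̄·Hᵀ·S⁻¹ = [-170/1579 708/1579; 389/1579 3769/15790; 227/1579 3271/15790]
x' − x̄ = [12066/1579, -18231/7895, -4209/7895] = K·y
y = (KᵀK)⁻¹·Kᵀ·(x' − x̄) = [-21, 12]
z = y + H·x̄ = [-21, 12] + [18, -14] = [-3, -2]

z = [-3, -2]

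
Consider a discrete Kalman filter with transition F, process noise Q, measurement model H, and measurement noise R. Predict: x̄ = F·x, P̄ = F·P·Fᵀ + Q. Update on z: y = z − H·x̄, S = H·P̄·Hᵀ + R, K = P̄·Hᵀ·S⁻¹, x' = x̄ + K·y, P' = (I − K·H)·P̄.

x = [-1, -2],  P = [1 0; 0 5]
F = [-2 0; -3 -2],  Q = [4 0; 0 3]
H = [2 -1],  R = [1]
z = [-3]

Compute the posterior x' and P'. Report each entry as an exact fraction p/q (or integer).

x̄ = F·x = [2, 7]
P̄ = F·P·Fᵀ + Q = [8 6; 6 32]
y = z − H·x̄ = [0]
S = H·P̄·Hᵀ + R = [41]
K = P̄·Hᵀ·S⁻¹ = [10/41; -20/41]
x' = x̄ + K·y = [2, 7]
P' = (I − K·H)·P̄ = [228/41 446/41; 446/41 912/41]

x' = [2, 7]
P' = [228/41 446/41; 446/41 912/41]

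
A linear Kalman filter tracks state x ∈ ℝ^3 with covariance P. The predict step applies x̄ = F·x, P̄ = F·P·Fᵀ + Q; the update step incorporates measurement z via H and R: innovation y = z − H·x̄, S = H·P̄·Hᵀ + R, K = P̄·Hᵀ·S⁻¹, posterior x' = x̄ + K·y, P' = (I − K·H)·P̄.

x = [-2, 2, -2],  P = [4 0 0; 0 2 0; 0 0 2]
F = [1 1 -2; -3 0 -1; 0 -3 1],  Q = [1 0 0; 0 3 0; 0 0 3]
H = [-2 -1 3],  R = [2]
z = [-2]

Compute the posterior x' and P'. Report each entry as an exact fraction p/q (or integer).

x̄ = F·x = [4, 8, -8]
P̄ = F·P·Fᵀ + Q = [15 -8 -10; -8 41 -2; -10 -2 23]
y = z − H·x̄ = [38]
S = H·P̄·Hᵀ + R = [410]
K = P̄·Hᵀ·S⁻¹ = [-26/205; -31/410; 91/410]
x' = x̄ + K·y = [-168/205, 1051/205, 89/205]
P' = (I − K·H)·P̄ = [1723/205 -2446/205 316/205; -2446/205 15849/410 2001/410; 316/205 2001/410 1149/410]

x' = [-168/205, 1051/205, 89/205]
P' = [1723/205 -2446/205 316/205; -2446/205 15849/410 2001/410; 316/205 2001/410 1149/410]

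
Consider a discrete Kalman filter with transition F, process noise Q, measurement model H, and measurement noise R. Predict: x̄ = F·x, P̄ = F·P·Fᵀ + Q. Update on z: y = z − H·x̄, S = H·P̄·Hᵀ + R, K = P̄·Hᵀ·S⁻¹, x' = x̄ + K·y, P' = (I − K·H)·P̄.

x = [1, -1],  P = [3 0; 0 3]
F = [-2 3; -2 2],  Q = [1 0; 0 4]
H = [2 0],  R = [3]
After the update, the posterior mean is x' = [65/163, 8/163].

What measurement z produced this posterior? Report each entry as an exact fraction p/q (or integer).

z = [1]

x̄ = F·x = [-5, -4]
P̄ = F·P·Fᵀ + Q = [40 30; 30 28]
S = H·P̄·Hᵀ + R = [163]
K = P̄·Hᵀ·S⁻¹ = [80/163; 60/163]
x' − x̄ = [880/163, 660/163] = K·y
y = (KᵀK)⁻¹·Kᵀ·(x' − x̄) = [11]
z = y + H·x̄ = [11] + [-10] = [1]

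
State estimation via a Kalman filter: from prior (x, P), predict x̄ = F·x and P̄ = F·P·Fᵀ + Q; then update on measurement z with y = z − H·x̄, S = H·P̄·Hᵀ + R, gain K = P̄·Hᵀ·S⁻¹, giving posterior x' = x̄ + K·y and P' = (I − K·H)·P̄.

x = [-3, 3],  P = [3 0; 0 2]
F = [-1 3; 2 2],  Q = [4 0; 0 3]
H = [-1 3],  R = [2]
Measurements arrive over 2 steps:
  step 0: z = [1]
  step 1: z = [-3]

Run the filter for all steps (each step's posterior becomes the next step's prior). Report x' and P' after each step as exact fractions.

step 0: x' = [2285/198, 91/22], P' = [4901/198 181/22; 181/22 65/22]
step 1: x' = [163774/160183, -99243/160183], P' = [957200/160183 318896/160183; 318896/160183 141794/160183]

step 0: x̄ = F·x = [12, 0]
step 0: P̄ = F·P·Fᵀ + Q = [25 6; 6 23]
step 0: y = z − H·x̄ = [13]
step 0: S = H·P̄·Hᵀ + R = [198]
step 0: K = P̄·Hᵀ·S⁻¹ = [-7/198; 7/22]
step 0: x' = x̄ + K·y = [2285/198, 91/22]
step 0: P' = (I − K·H)·P̄ = [4901/198 181/22; 181/22 65/22]
step 1: x̄ = F·x = [86/99, 3104/99]
step 1: P̄ = F·P·Fᵀ + Q = [592/99 112/99; 112/99 17785/99]
step 1: y = z − H·x̄ = [-9523/99]
step 1: S = H·P̄·Hᵀ + R = [160183/99]
step 1: K = P̄·Hᵀ·S⁻¹ = [-256/160183; 53243/160183]
step 1: x' = x̄ + K·y = [163774/160183, -99243/160183]
step 1: P' = (I − K·H)·P̄ = [957200/160183 318896/160183; 318896/160183 141794/160183]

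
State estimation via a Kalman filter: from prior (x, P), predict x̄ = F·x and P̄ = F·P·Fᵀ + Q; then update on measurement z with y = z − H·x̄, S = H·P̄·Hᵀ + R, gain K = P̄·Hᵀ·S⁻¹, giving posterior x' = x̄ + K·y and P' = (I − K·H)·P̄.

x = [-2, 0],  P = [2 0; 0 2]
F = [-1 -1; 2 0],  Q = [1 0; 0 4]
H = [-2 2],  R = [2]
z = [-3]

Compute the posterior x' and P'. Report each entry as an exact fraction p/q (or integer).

x' = [7/17, -20/17]
P' = [31/17 28/17; 28/17 100/51]

x̄ = F·x = [2, -4]
P̄ = F·P·Fᵀ + Q = [5 -4; -4 12]
y = z − H·x̄ = [9]
S = H·P̄·Hᵀ + R = [102]
K = P̄·Hᵀ·S⁻¹ = [-3/17; 16/51]
x' = x̄ + K·y = [7/17, -20/17]
P' = (I − K·H)·P̄ = [31/17 28/17; 28/17 100/51]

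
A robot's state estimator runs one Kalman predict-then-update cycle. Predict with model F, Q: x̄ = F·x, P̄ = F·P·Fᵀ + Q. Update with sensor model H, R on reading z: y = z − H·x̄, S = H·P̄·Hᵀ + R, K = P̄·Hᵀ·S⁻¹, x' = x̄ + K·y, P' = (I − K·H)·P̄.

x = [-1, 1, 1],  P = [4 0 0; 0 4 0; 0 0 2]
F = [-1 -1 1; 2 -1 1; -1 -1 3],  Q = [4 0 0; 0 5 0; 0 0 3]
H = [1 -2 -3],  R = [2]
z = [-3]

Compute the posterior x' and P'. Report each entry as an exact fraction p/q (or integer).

x̄ = F·x = [1, -2, 3]
P̄ = F·P·Fᵀ + Q = [14 -2 14; -2 27 2; 14 2 29]
y = z − H·x̄ = [1]
S = H·P̄·Hᵀ + R = [333]
K = P̄·Hᵀ·S⁻¹ = [-8/111; -62/333; -77/333]
x' = x̄ + K·y = [103/111, -728/333, 922/333]
P' = (I − K·H)·P̄ = [454/37 -718/111 938/111; -718/111 5147/333 -4108/333; 938/111 -4108/333 3728/333]

x' = [103/111, -728/333, 922/333]
P' = [454/37 -718/111 938/111; -718/111 5147/333 -4108/333; 938/111 -4108/333 3728/333]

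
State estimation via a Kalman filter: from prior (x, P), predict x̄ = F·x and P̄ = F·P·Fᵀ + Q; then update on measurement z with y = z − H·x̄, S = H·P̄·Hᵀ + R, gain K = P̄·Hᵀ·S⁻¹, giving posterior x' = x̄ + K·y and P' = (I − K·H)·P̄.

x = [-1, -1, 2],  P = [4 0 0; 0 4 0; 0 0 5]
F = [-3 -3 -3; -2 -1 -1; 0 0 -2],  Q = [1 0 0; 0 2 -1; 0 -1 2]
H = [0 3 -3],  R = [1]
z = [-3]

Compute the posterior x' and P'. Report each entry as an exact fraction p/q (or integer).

x̄ = F·x = [0, 1, -4]
P̄ = F·P·Fᵀ + Q = [118 51 30; 51 27 9; 30 9 22]
y = z − H·x̄ = [-18]
S = H·P̄·Hᵀ + R = [280]
K = P̄·Hᵀ·S⁻¹ = [9/40; 27/140; -39/280]
x' = x̄ + K·y = [-81/20, -173/70, -209/140]
P' = (I − K·H)·P̄ = [4153/40 777/20 1551/40; 777/20 1161/70 2313/140; 1551/40 2313/140 4639/280]

x' = [-81/20, -173/70, -209/140]
P' = [4153/40 777/20 1551/40; 777/20 1161/70 2313/140; 1551/40 2313/140 4639/280]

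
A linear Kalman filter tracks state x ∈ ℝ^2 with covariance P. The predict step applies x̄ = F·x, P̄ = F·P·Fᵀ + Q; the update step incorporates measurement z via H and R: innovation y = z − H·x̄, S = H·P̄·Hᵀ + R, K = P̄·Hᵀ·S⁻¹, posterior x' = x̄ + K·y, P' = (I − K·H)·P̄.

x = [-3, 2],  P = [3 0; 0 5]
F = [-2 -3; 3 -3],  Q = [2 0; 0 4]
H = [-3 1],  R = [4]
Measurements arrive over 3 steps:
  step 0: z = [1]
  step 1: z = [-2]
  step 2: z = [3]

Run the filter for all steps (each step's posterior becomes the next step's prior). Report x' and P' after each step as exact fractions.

step 0: x̄ = F·x = [0, -15]
step 0: P̄ = F·P·Fᵀ + Q = [59 27; 27 76]
step 0: y = z − H·x̄ = [16]
step 0: S = H·P̄·Hᵀ + R = [449]
step 0: K = P̄·Hᵀ·S⁻¹ = [-150/449; -5/449]
step 0: x' = x̄ + K·y = [-2400/449, -6815/449]
step 0: P' = (I − K·H)·P̄ = [3991/449 11373/449; 11373/449 34099/449]
step 1: x̄ = F·x = [25245/449, 13245/449]
step 1: P̄ = F·P·Fᵀ + Q = [460229/449 248826/449; 248826/449 139892/449]
step 1: y = z − H·x̄ = [61592/449]
step 1: S = H·P̄·Hᵀ + R = [2790793/449]
step 1: K = P̄·Hᵀ·S⁻¹ = [-1131861/2790793; -606586/2790793]
step 1: x' = x̄ + K·y = [1648077/2790793, -883723/2790793]
step 1: P' = (I − K·H)·P̄ = [7337524/2790793 17485128/2790793; 17485128/2790793 50029040/2790793]
step 2: x̄ = F·x = [-644985/2790793, 7595400/2790793]
step 2: P̄ = F·P·Fᵀ + Q = [695014578/2790793 353780832/2790793; 353780832/2790793 212729944/2790793]
step 2: y = z − H·x̄ = [-1157976/2790793]
step 2: S = H·P̄·Hᵀ + R = [4356339326/2790793]
step 2: K = P̄·Hᵀ·S⁻¹ = [-865631451/2178169663; -424306276/2178169663]
step 2: x' = x̄ + K·y = [-144226503/2178169663, 6104145432/2178169663]
step 2: P' = (I − K·H)·P̄ = [5455098684/2178169663 12902770248/2178169663; 12902770248/2178169663 37011085640/2178169663]

step 0: x' = [-2400/449, -6815/449], P' = [3991/449 11373/449; 11373/449 34099/449]
step 1: x' = [1648077/2790793, -883723/2790793], P' = [7337524/2790793 17485128/2790793; 17485128/2790793 50029040/2790793]
step 2: x' = [-144226503/2178169663, 6104145432/2178169663], P' = [5455098684/2178169663 12902770248/2178169663; 12902770248/2178169663 37011085640/2178169663]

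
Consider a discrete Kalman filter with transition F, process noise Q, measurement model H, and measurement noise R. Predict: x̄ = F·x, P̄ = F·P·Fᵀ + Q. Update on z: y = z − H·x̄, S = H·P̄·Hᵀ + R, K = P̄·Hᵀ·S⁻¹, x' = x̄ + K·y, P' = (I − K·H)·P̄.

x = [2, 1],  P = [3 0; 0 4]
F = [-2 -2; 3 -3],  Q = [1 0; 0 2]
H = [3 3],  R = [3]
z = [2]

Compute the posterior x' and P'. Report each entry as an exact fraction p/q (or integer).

x' = [-139/29, 158/29]
P' = [5576/319 -5541/319; -5541/319 5612/319]

x̄ = F·x = [-6, 3]
P̄ = F·P·Fᵀ + Q = [29 6; 6 65]
y = z − H·x̄ = [11]
S = H·P̄·Hᵀ + R = [957]
K = P̄·Hᵀ·S⁻¹ = [35/319; 71/319]
x' = x̄ + K·y = [-139/29, 158/29]
P' = (I − K·H)·P̄ = [5576/319 -5541/319; -5541/319 5612/319]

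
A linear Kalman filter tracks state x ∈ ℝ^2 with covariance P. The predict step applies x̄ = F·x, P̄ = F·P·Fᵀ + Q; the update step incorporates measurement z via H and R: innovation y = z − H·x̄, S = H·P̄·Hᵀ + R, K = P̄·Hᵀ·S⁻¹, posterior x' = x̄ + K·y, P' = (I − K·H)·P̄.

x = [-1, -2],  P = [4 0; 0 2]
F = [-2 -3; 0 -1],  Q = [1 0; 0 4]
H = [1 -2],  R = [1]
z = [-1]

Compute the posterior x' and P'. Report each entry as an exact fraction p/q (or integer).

x̄ = F·x = [8, 2]
P̄ = F·P·Fᵀ + Q = [35 6; 6 6]
y = z − H·x̄ = [-5]
S = H·P̄·Hᵀ + R = [36]
K = P̄·Hᵀ·S⁻¹ = [23/36; -1/6]
x' = x̄ + K·y = [173/36, 17/6]
P' = (I − K·H)·P̄ = [731/36 59/6; 59/6 5]

x' = [173/36, 17/6]
P' = [731/36 59/6; 59/6 5]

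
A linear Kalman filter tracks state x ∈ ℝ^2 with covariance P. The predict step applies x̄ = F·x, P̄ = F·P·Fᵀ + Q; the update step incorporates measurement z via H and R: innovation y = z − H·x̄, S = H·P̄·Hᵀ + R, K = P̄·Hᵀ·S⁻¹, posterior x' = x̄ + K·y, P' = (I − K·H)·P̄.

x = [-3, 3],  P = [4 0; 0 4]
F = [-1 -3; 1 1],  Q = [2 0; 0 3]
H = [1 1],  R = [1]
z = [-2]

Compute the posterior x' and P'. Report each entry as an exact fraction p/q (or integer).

x' = [-14/11, -10/11]
P' = [124/11 -111/11; -111/11 217/22]

x̄ = F·x = [-6, 0]
P̄ = F·P·Fᵀ + Q = [42 -16; -16 11]
y = z − H·x̄ = [4]
S = H·P̄·Hᵀ + R = [22]
K = P̄·Hᵀ·S⁻¹ = [13/11; -5/22]
x' = x̄ + K·y = [-14/11, -10/11]
P' = (I − K·H)·P̄ = [124/11 -111/11; -111/11 217/22]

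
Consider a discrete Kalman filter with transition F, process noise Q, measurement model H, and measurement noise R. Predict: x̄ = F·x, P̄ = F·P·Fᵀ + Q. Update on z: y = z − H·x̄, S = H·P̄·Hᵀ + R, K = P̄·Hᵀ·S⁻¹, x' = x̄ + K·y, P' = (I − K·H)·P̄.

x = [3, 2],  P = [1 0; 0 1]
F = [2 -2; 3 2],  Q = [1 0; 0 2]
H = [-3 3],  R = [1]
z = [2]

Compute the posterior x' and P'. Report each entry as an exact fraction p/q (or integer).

x' = [1013/181, 1144/181]
P' = [1188/181 1181/181; 1181/181 1194/181]

x̄ = F·x = [2, 13]
P̄ = F·P·Fᵀ + Q = [9 2; 2 15]
y = z − H·x̄ = [-31]
S = H·P̄·Hᵀ + R = [181]
K = P̄·Hᵀ·S⁻¹ = [-21/181; 39/181]
x' = x̄ + K·y = [1013/181, 1144/181]
P' = (I − K·H)·P̄ = [1188/181 1181/181; 1181/181 1194/181]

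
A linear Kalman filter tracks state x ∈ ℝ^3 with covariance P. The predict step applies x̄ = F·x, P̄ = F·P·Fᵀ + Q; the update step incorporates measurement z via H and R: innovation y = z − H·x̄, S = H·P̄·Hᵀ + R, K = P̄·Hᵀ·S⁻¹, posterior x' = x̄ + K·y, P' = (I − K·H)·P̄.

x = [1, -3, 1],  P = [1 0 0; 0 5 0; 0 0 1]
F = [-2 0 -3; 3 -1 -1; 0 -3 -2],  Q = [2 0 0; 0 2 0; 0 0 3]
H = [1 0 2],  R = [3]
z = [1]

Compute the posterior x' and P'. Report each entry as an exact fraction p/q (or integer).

x̄ = F·x = [-5, 5, 7]
P̄ = F·P·Fᵀ + Q = [15 -3 6; -3 17 17; 6 17 52]
y = z − H·x̄ = [-8]
S = H·P̄·Hᵀ + R = [250]
K = P̄·Hᵀ·S⁻¹ = [27/250; 31/250; 11/25]
x' = x̄ + K·y = [-733/125, 501/125, 87/25]
P' = (I − K·H)·P̄ = [3021/250 -1587/250 -147/25; -1587/250 3289/250 84/25; -147/25 84/25 18/5]

x' = [-733/125, 501/125, 87/25]
P' = [3021/250 -1587/250 -147/25; -1587/250 3289/250 84/25; -147/25 84/25 18/5]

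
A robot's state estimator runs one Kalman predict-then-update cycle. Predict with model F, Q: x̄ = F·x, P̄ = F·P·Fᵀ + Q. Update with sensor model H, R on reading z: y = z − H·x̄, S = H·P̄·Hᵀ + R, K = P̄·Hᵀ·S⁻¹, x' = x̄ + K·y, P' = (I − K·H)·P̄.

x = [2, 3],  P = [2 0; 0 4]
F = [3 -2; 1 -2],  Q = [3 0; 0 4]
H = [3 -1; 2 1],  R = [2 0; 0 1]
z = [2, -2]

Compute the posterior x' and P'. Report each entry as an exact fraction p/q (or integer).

x̄ = F·x = [0, -4]
P̄ = F·P·Fᵀ + Q = [37 22; 22 22]
y = z − H·x̄ = [-2, 2]
S = H·P̄·Hᵀ + R = [225 222; 222 259]
K = P̄·Hᵀ·S⁻¹ = [47/243 614/2997; -88/243 1694/2997]
x' = x̄ + K·y = [206/8991, -19288/8991]
P' = (I − K·H)·P̄ = [1064/8991 -286/8991; -286/8991 5654/8991]

x' = [206/8991, -19288/8991]
P' = [1064/8991 -286/8991; -286/8991 5654/8991]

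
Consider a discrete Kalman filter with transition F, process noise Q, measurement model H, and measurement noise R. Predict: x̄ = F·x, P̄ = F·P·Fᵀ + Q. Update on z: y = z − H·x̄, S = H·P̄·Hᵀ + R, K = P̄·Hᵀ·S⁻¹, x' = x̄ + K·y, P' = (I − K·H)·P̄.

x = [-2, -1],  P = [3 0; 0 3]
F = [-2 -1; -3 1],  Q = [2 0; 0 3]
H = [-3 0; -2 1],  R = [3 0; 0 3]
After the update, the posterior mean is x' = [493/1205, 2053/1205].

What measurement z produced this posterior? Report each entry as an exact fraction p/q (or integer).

z = [-1, 1]

x̄ = F·x = [5, 5]
P̄ = F·P·Fᵀ + Q = [17 15; 15 33]
S = H·P̄·Hᵀ + R = [156 57; 57 44]
K = P̄·Hᵀ·S⁻¹ = [-387/1205 -19/1205; -717/1205 1011/1205]
x' − x̄ = [-5532/1205, -3972/1205] = K·y
y = (KᵀK)⁻¹·Kᵀ·(x' − x̄) = [14, 6]
z = y + H·x̄ = [14, 6] + [-15, -5] = [-1, 1]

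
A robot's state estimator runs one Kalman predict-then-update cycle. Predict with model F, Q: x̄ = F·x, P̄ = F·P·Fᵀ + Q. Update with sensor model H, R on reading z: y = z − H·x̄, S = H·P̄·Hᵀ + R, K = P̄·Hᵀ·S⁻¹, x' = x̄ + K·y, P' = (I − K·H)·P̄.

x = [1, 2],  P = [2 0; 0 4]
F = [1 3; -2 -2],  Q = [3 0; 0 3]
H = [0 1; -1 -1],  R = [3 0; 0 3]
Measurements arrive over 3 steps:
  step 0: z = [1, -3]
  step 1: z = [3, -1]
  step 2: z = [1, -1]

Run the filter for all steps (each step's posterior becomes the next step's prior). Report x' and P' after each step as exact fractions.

step 0: x̄ = F·x = [7, -6]
step 0: P̄ = F·P·Fᵀ + Q = [41 -28; -28 27]
step 0: y = z − H·x̄ = [7, -2]
step 0: S = H·P̄·Hᵀ + R = [30 1; 1 15]
step 0: K = P̄·Hᵀ·S⁻¹ = [-407/449 -362/449; 404/449 3/449]
step 0: x' = x̄ + K·y = [1018/449, 128/449]
step 0: P' = (I − K·H)·P̄ = [2307/449 -1221/449; -1221/449 1212/449]
step 1: x̄ = F·x = [1402/449, -2292/449]
step 1: P̄ = F·P·Fᵀ + Q = [7236/449 -2118/449; -2118/449 5655/449]
step 1: y = z − H·x̄ = [3639/449, -1339/449]
step 1: S = H·P̄·Hᵀ + R = [7002/449 -3537/449; -3537/449 10002/449]
step 1: K = P̄·Hᵀ·S⁻¹ = [-9722/14235 -3574/4745; 10901/14235 -393/4745]
step 1: x' = x̄ + K·y = [-158/949, 1280/949]
step 1: P' = (I − K·H)·P̄ = [20444/4745 -9722/4745; -9722/4745 10901/4745]
step 2: x̄ = F·x = [3682/949, -2244/949]
step 2: P̄ = F·P·Fᵀ + Q = [74456/4745 -28518/4745; -28518/4745 61839/4745]
step 2: y = z − H·x̄ = [3193/949, 489/949]
step 2: S = H·P̄·Hᵀ + R = [76074/4745 -33321/4745; -33321/4745 93494/4745]
step 2: K = P̄·Hᵀ·S⁻¹ = [-294834/421649 -312254/421649; 328155/421649 -33321/421649]
step 2: x' = x̄ + K·y = [483050/421649, 89910/421649]
step 2: P' = (I − K·H)·P̄ = [1821264/421649 -884502/421649; -884502/421649 984465/421649]

step 0: x' = [1018/449, 128/449], P' = [2307/449 -1221/449; -1221/449 1212/449]
step 1: x' = [-158/949, 1280/949], P' = [20444/4745 -9722/4745; -9722/4745 10901/4745]
step 2: x' = [483050/421649, 89910/421649], P' = [1821264/421649 -884502/421649; -884502/421649 984465/421649]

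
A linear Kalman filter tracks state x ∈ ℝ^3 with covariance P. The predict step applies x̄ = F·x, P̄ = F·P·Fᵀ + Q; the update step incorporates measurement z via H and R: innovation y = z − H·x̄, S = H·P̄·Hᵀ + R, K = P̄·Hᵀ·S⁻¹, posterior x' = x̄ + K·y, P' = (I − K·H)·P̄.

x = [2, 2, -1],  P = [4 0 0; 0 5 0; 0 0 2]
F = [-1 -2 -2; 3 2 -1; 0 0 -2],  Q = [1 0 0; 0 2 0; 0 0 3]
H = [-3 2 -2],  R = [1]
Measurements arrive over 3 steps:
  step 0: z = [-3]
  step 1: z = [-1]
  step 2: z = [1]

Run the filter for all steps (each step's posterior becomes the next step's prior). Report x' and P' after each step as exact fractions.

step 0: x̄ = F·x = [-4, 11, 2]
step 0: P̄ = F·P·Fᵀ + Q = [33 -28 8; -28 60 4; 8 4 11]
step 0: y = z − H·x̄ = [-33]
step 0: S = H·P̄·Hᵀ + R = [982]
step 0: K = P̄·Hᵀ·S⁻¹ = [-171/982; 98/491; -19/491]
step 0: x' = x̄ + K·y = [1715/982, 2167/491, 1609/491]
step 0: P' = (I − K·H)·P̄ = [3165/982 3010/491 679/491; 3010/491 10252/491 5688/491; 679/491 5688/491 4679/491]
step 1: x̄ = F·x = [-16819/982, 10595/982, -3218/491]
step 1: P̄ = F·P·Fᵀ + Q = [244115/982 -150497/982 42826/491; -150497/982 140411/982 -17468/491; 42826/491 -17468/491 20189/491]
step 1: y = z − H·x̄ = [-85501/982]
step 1: S = H·P̄·Hᵀ + R = [6034449/982]
step 1: K = P̄·Hᵀ·S⁻¹ = [-1204643/6034449; 267395/2011483; -407584/6034449]
step 1: x' = x̄ + K·y = [1532366/6034449, -1579305/2011483, -4061990/6034449]
step 1: P' = (I − K·H)·P̄ = [22336823/6034449 19748837/2011483 26343598/6034449; 19748837/2011483 69179309/2011483 39422356/2011483; 26343598/6034449 39422356/2011483 78955463/6034449]
step 2: x̄ = F·x = [16067444/6034449, -816742/6034449, 8123980/6034449]
step 2: P̄ = F·P·Fᵀ + Q = [2462841812/6034449 -1581475465/6034449 841577320/6034449; -1581475465/6034449 1202035748/6034449 -473218934/6034449; 841577320/6034449 -473218934/6034449 333925199/6034449]
step 2: y = z − H·x̄ = [72118225/6034449]
step 2: S = H·P̄·Hᵀ + R = [61177839437/6034449]
step 2: K = P̄·Hᵀ·S⁻¹ = [-941125462/4705987649; 8094935759/61177839437; -376274566/5561621767]
step 2: x' = x̄ + K·y = [1282784094/4705987649, 88463070529/61177839437, 2990538190/5561621767]
step 2: P' = (I − K·H)·P̄ = [12557963584/4705987649 29156953777/4705987649 980961012/427817059; 29156953777/4705987649 1327373061955/61177839437 68614999584/5561621767; 980961012/427817059 68614999584/5561621767 49674397133/5561621767]

step 0: x' = [1715/982, 2167/491, 1609/491], P' = [3165/982 3010/491 679/491; 3010/491 10252/491 5688/491; 679/491 5688/491 4679/491]
step 1: x' = [1532366/6034449, -1579305/2011483, -4061990/6034449], P' = [22336823/6034449 19748837/2011483 26343598/6034449; 19748837/2011483 69179309/2011483 39422356/2011483; 26343598/6034449 39422356/2011483 78955463/6034449]
step 2: x' = [1282784094/4705987649, 88463070529/61177839437, 2990538190/5561621767], P' = [12557963584/4705987649 29156953777/4705987649 980961012/427817059; 29156953777/4705987649 1327373061955/61177839437 68614999584/5561621767; 980961012/427817059 68614999584/5561621767 49674397133/5561621767]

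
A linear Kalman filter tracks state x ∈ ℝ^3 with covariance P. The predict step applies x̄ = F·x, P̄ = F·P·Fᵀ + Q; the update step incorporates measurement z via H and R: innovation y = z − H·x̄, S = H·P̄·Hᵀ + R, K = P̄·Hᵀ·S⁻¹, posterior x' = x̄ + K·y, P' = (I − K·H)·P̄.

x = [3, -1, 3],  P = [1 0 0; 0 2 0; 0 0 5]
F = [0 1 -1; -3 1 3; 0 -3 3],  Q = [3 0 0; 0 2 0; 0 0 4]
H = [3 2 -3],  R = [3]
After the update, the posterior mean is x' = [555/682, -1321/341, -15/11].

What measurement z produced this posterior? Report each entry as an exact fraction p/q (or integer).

z = [-1]

x̄ = F·x = [-4, -1, 12]
P̄ = F·P·Fᵀ + Q = [10 -13 -21; -13 58 39; -21 39 67]
S = H·P̄·Hᵀ + R = [682]
K = P̄·Hᵀ·S⁻¹ = [67/682; -20/341; -3/11]
x' − x̄ = [3283/682, -980/341, -147/11] = K·y
y = (KᵀK)⁻¹·Kᵀ·(x' − x̄) = [49]
z = y + H·x̄ = [49] + [-50] = [-1]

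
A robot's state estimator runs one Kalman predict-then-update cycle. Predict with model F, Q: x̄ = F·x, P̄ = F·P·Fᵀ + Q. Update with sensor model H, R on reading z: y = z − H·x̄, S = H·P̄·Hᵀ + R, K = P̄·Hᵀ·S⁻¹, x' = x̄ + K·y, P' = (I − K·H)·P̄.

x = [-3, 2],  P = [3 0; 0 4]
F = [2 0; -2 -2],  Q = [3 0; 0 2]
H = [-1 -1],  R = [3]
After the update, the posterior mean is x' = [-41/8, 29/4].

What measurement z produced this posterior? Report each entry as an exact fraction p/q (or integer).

z = [-3]

x̄ = F·x = [-6, 2]
P̄ = F·P·Fᵀ + Q = [15 -12; -12 30]
S = H·P̄·Hᵀ + R = [24]
K = P̄·Hᵀ·S⁻¹ = [-1/8; -3/4]
x' − x̄ = [7/8, 21/4] = K·y
y = (KᵀK)⁻¹·Kᵀ·(x' − x̄) = [-7]
z = y + H·x̄ = [-7] + [4] = [-3]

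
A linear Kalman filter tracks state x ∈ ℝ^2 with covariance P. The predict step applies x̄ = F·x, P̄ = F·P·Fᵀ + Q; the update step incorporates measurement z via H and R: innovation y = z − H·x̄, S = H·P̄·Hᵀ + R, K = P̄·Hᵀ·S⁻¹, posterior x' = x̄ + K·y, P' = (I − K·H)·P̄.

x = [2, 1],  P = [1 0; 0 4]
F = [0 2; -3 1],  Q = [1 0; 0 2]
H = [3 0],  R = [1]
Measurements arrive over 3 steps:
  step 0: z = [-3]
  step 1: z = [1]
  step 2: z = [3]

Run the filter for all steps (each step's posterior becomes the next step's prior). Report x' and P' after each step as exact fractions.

step 0: x' = [-151/154, -493/77], P' = [17/154 4/77; 4/77 867/77]
step 1: x' = [9649/31982, 91511/31982], P' = [3545/31982 855/15991; 855/15991 104101/31982]
step 2: x' = [32957/31777, -3566/31777], P' = [224193/2033728 98971/2033728; 98971/2033728 6550681/2033728]

step 0: x̄ = F·x = [2, -5]
step 0: P̄ = F·P·Fᵀ + Q = [17 8; 8 15]
step 0: y = z − H·x̄ = [-9]
step 0: S = H·P̄·Hᵀ + R = [154]
step 0: K = P̄·Hᵀ·S⁻¹ = [51/154; 12/77]
step 0: x' = x̄ + K·y = [-151/154, -493/77]
step 0: P' = (I − K·H)·P̄ = [17/154 4/77; 4/77 867/77]
step 1: x̄ = F·x = [-986/77, -533/154]
step 1: P̄ = F·P·Fᵀ + Q = [3545/77 1710/77; 1710/77 2147/154]
step 1: y = z − H·x̄ = [3035/77]
step 1: S = H·P̄·Hᵀ + R = [31982/77]
step 1: K = P̄·Hᵀ·S⁻¹ = [10635/31982; 2565/15991]
step 1: x' = x̄ + K·y = [9649/31982, 91511/31982]
step 1: P' = (I − K·H)·P̄ = [3545/31982 855/15991; 855/15991 104101/31982]
step 2: x̄ = F·x = [91511/15991, 31282/15991]
step 2: P̄ = F·P·Fᵀ + Q = [224193/15991 98971/15991; 98971/15991 94855/15991]
step 2: y = z − H·x̄ = [-226560/15991]
step 2: S = H·P̄·Hᵀ + R = [2033728/15991]
step 2: K = P̄·Hᵀ·S⁻¹ = [672579/2033728; 296913/2033728]
step 2: x' = x̄ + K·y = [32957/31777, -3566/31777]
step 2: P' = (I − K·H)·P̄ = [224193/2033728 98971/2033728; 98971/2033728 6550681/2033728]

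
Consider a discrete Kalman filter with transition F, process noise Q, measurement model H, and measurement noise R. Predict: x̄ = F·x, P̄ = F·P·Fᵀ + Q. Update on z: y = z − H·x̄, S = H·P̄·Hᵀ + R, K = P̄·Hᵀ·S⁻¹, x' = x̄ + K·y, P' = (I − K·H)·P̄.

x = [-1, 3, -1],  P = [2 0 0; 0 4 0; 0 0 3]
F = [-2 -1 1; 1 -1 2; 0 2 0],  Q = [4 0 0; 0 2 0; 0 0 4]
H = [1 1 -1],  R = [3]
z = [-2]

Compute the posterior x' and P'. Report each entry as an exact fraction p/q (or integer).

x̄ = F·x = [-2, -6, 6]
P̄ = F·P·Fᵀ + Q = [19 6 -8; 6 20 -8; -8 -8 20]
y = z − H·x̄ = [12]
S = H·P̄·Hᵀ + R = [106]
K = P̄·Hᵀ·S⁻¹ = [33/106; 17/53; -18/53]
x' = x̄ + K·y = [92/53, -114/53, 102/53]
P' = (I − K·H)·P̄ = [925/106 -243/53 170/53; -243/53 482/53 188/53; 170/53 188/53 412/53]

x' = [92/53, -114/53, 102/53]
P' = [925/106 -243/53 170/53; -243/53 482/53 188/53; 170/53 188/53 412/53]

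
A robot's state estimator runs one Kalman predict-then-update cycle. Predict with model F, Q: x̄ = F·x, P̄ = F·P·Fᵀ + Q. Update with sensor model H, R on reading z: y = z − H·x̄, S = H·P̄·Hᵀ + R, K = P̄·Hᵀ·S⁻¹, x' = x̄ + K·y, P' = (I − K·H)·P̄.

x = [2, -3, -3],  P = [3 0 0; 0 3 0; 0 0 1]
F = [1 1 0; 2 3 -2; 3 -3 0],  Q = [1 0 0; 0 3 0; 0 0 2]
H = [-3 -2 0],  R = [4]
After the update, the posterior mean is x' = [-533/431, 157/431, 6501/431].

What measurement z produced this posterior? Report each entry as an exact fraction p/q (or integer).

z = [3]

x̄ = F·x = [-1, 1, 15]
P̄ = F·P·Fᵀ + Q = [7 15 0; 15 46 -9; 0 -9 56]
S = H·P̄·Hᵀ + R = [431]
K = P̄·Hᵀ·S⁻¹ = [-51/431; -137/431; 18/431]
x' − x̄ = [-102/431, -274/431, 36/431] = K·y
y = (KᵀK)⁻¹·Kᵀ·(x' − x̄) = [2]
z = y + H·x̄ = [2] + [1] = [3]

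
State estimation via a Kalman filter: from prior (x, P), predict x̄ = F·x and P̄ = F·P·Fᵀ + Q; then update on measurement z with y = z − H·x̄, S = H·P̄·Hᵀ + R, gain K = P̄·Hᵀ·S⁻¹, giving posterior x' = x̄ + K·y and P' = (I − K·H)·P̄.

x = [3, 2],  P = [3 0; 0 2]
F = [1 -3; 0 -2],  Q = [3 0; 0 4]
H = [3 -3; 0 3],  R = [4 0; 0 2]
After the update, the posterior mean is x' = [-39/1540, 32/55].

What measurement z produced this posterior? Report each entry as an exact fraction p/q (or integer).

z = [-2, 2]

x̄ = F·x = [-3, -4]
P̄ = F·P·Fᵀ + Q = [24 12; 12 12]
S = H·P̄·Hᵀ + R = [112 0; 0 110]
K = P̄·Hᵀ·S⁻¹ = [9/28 18/55; 0 18/55]
x' − x̄ = [4581/1540, 252/55] = K·y
y = (KᵀK)⁻¹·Kᵀ·(x' − x̄) = [-5, 14]
z = y + H·x̄ = [-5, 14] + [3, -12] = [-2, 2]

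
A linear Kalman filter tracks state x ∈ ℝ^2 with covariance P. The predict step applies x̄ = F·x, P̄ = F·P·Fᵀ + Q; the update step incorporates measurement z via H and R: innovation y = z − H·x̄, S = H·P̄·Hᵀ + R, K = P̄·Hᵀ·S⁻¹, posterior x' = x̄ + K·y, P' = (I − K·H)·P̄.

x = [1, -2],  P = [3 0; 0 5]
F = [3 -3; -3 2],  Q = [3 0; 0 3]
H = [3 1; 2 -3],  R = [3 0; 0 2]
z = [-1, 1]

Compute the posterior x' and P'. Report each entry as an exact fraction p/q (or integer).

x̄ = F·x = [9, -7]
P̄ = F·P·Fᵀ + Q = [75 -57; -57 50]
y = z − H·x̄ = [-21, -38]
S = H·P̄·Hᵀ + R = [386 699; 699 1436]
K = P̄·Hᵀ·S⁻¹ = [16869/65695 6474/65695; 308/1877 -495/1877]
x' = x̄ + K·y = [-9006/65695, -797/1877]
P' = (I − K·H)·P̄ = [14979/65695 162/1877; 162/1877 438/1877]

x' = [-9006/65695, -797/1877]
P' = [14979/65695 162/1877; 162/1877 438/1877]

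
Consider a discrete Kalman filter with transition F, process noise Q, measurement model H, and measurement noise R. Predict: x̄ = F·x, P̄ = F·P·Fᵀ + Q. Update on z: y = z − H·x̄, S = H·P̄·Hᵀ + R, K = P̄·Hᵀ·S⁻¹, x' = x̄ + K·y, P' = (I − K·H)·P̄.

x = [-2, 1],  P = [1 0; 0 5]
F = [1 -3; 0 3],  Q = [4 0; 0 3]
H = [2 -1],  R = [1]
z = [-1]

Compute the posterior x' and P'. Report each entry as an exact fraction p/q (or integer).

x̄ = F·x = [-5, 3]
P̄ = F·P·Fᵀ + Q = [50 -45; -45 48]
y = z − H·x̄ = [12]
S = H·P̄·Hᵀ + R = [429]
K = P̄·Hᵀ·S⁻¹ = [145/429; -46/143]
x' = x̄ + K·y = [-135/143, -123/143]
P' = (I − K·H)·P̄ = [425/429 235/143; 235/143 516/143]

x' = [-135/143, -123/143]
P' = [425/429 235/143; 235/143 516/143]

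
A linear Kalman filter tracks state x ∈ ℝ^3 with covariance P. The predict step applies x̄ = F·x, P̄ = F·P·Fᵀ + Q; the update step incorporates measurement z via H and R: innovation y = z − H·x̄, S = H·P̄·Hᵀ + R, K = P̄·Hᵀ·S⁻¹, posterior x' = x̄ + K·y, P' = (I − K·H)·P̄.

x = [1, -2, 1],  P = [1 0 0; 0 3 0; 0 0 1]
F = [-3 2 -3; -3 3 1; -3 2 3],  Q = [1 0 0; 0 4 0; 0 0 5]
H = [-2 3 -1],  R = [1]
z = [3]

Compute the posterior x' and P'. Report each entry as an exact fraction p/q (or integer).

x' = [-1096/109, -737/109, -343/109]
P' = [3375/109 2706/109 1370/109; 2706/109 2444/109 1875/109; 1370/109 1875/109 2854/109]

x̄ = F·x = [-10, -8, -4]
P̄ = F·P·Fᵀ + Q = [31 24 12; 24 41 30; 12 30 35]
y = z − H·x̄ = [3]
S = H·P̄·Hᵀ + R = [109]
K = P̄·Hᵀ·S⁻¹ = [-2/109; 45/109; 31/109]
x' = x̄ + K·y = [-1096/109, -737/109, -343/109]
P' = (I − K·H)·P̄ = [3375/109 2706/109 1370/109; 2706/109 2444/109 1875/109; 1370/109 1875/109 2854/109]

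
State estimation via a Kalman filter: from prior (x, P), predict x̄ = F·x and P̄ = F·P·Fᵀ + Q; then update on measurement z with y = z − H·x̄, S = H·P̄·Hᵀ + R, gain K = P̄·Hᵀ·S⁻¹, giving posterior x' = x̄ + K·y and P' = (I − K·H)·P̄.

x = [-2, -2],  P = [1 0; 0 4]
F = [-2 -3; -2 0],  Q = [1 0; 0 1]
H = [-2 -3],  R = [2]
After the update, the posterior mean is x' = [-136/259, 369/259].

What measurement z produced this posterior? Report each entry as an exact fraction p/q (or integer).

z = [-3]

x̄ = F·x = [10, 4]
P̄ = F·P·Fᵀ + Q = [41 4; 4 5]
S = H·P̄·Hᵀ + R = [259]
K = P̄·Hᵀ·S⁻¹ = [-94/259; -23/259]
x' − x̄ = [-2726/259, -667/259] = K·y
y = (KᵀK)⁻¹·Kᵀ·(x' − x̄) = [29]
z = y + H·x̄ = [29] + [-32] = [-3]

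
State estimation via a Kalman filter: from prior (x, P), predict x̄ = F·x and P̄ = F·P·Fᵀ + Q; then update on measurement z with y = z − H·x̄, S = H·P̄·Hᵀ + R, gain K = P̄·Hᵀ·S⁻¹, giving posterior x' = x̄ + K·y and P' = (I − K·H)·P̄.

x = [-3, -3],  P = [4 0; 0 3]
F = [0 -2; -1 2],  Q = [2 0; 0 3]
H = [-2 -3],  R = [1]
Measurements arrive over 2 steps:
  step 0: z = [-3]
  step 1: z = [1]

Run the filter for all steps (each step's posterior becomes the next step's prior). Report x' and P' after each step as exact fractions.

step 0: x' = [6, -3], P' = [278/21 -62/7; -62/7 169/28]
step 1: x' = [195/1999, -850/1999], P' = [14664/1999 -9947/1999; -9947/1999 20900/5997]

step 0: x̄ = F·x = [6, -3]
step 0: P̄ = F·P·Fᵀ + Q = [14 -12; -12 19]
step 0: y = z − H·x̄ = [0]
step 0: S = H·P̄·Hᵀ + R = [84]
step 0: K = P̄·Hᵀ·S⁻¹ = [2/21; -11/28]
step 0: x' = x̄ + K·y = [6, -3]
step 0: P' = (I − K·H)·P̄ = [278/21 -62/7; -62/7 169/28]
step 1: x̄ = F·x = [6, -12]
step 1: P̄ = F·P·Fᵀ + Q = [183/7 -293/7; -293/7 1592/21]
step 1: y = z − H·x̄ = [-23]
step 1: S = H·P̄·Hᵀ + R = [1999/7]
step 1: K = P̄·Hᵀ·S⁻¹ = [513/1999; -1006/1999]
step 1: x' = x̄ + K·y = [195/1999, -850/1999]
step 1: P' = (I − K·H)·P̄ = [14664/1999 -9947/1999; -9947/1999 20900/5997]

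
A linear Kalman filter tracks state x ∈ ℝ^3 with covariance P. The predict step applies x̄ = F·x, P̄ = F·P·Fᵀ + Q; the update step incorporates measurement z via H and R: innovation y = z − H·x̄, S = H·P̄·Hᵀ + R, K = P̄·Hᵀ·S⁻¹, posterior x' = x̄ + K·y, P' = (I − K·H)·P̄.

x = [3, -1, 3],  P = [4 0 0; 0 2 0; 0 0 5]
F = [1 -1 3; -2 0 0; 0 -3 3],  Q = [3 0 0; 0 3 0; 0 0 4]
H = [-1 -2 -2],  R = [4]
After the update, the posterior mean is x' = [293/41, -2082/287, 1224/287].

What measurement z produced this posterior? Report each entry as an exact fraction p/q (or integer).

z = [-1]

x̄ = F·x = [13, -6, 12]
P̄ = F·P·Fᵀ + Q = [54 -8 51; -8 19 0; 51 0 67]
S = H·P̄·Hᵀ + R = [574]
K = P̄·Hᵀ·S⁻¹ = [-10/41; -15/287; -185/574]
x' − x̄ = [-240/41, -360/287, -2220/287] = K·y
y = (KᵀK)⁻¹·Kᵀ·(x' − x̄) = [24]
z = y + H·x̄ = [24] + [-25] = [-1]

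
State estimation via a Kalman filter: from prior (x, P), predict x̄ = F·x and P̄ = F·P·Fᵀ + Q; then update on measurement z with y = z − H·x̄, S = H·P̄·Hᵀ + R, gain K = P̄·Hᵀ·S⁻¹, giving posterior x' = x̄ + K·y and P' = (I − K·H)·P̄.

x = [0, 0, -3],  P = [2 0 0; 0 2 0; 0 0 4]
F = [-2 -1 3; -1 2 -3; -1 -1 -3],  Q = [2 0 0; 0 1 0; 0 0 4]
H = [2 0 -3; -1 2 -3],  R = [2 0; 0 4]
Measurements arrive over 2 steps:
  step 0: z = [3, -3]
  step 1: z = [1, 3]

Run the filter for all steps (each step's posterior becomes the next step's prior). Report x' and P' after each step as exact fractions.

step 0: x̄ = F·x = [-9, 9, 9]
step 0: P̄ = F·P·Fᵀ + Q = [48 -36 -30; -36 47 34; -30 34 44]
step 0: y = z − H·x̄ = [48, -3]
step 0: S = H·P̄·Hᵀ + R = [950 42; 42 192]
step 0: K = P̄·Hᵀ·S⁻¹ = [3081/15053 -3026/15053; -2882/15053 8477/45159; -2953/15053 -6059/45159]
step 0: x' = x̄ + K·y = [21489/15053, -11336/15053, -208/15053]
step 0: P' = (I − K·H)·P̄ = [58698/15053 78914/15053 37078/15053; 78914/15053 380713/45159 163592/45159; 37078/15053 163592/45159 80062/45159]
step 1: x̄ = F·x = [-32266/15053, -43537/15053, -9529/15053]
step 1: P̄ = F·P·Fᵀ + Q = [526573/45159 -33992/45159 1056271/45159; -33992/45159 221995/45159 75112/45159; 1056271/45159 75112/45159 3580441/45159]
step 1: y = z − H·x̄ = [50998/15053, 71380/15053]
step 1: S = H·P̄·Hᵀ + R = [21745327/45159 27415370/45159; 27415370/45159 39391408/45159]
step 1: K = P̄·Hᵀ·S⁻¹ = [109806899/581149581 -131944450/581149581; -102308905/581149581 149863219/1162299162; -37982231/193716527 -30844065/193716527]
step 1: x' = x̄ + K·y = [-1499344648/581149581, -1672121209/581149581, -397568057/193716527]
step 1: P' = (I − K·H)·P̄ = [925102994/581149581 1013958692/581149581 181176910/193716527; 1013958692/581149581 1773110162/581149581 248059466/193716527; 181176910/193716527 248059466/193716527 146106094/193716527]

step 0: x' = [21489/15053, -11336/15053, -208/15053], P' = [58698/15053 78914/15053 37078/15053; 78914/15053 380713/45159 163592/45159; 37078/15053 163592/45159 80062/45159]
step 1: x' = [-1499344648/581149581, -1672121209/581149581, -397568057/193716527], P' = [925102994/581149581 1013958692/581149581 181176910/193716527; 1013958692/581149581 1773110162/581149581 248059466/193716527; 181176910/193716527 248059466/193716527 146106094/193716527]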